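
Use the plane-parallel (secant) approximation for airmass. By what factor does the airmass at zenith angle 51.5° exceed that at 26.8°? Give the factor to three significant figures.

X(51.5°)/X(26.8°) = sec 51.5° / sec 26.8° = cos 26.8° / cos 51.5° = 0.8926/0.6225 = 1.4338.

1.43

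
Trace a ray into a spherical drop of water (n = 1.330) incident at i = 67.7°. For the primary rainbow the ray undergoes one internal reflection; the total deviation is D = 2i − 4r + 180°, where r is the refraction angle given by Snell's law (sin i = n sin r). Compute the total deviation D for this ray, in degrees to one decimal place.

sin r = sin 67.7° / 1.330 = 0.9252/1.330 = 0.6956; r = 44.08°.
D = 2·67.7° − 4·44.08° + 180° = 135.40° − 176.31° + 180° = 139.09°.

139.1°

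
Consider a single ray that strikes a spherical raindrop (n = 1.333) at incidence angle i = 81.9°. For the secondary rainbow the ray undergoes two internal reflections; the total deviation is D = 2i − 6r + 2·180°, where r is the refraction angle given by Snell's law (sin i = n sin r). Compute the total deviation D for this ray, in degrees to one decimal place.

sin r = sin 81.9° / 1.333 = 0.9900/1.333 = 0.7427; r = 47.96°.
D = 2·81.9° − 6·47.96° + 2·180° = 163.80° − 287.77° + 360° = 236.03°.

236.0°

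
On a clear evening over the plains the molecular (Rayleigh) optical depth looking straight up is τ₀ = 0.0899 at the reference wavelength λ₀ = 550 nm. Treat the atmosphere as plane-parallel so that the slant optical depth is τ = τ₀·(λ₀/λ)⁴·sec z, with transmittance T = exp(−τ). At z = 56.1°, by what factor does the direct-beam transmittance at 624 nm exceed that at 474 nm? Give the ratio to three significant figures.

Airmass: sec 56.1° = 1.7929.
τ(624 nm) = 0.0899 × (550/624)⁴ × 1.7929 = 0.0899 × 0.6035 × 1.7929 = 0.0973.
τ(474 nm) = 0.0899 × (550/474)⁴ × 1.7929 = 0.0899 × 1.8127 × 1.7929 = 0.2922.
T(624)/T(474) = exp(τ_B − τ_A) = exp(0.1949) = 1.2152.

1.22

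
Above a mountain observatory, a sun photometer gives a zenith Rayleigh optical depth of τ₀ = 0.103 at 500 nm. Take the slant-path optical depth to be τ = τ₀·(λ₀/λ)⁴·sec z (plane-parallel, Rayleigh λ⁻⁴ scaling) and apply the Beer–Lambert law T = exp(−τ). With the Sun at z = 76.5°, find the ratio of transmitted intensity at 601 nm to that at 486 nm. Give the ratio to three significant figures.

1.33

Airmass: sec 76.5° = 4.2837.
τ(601 nm) = 0.103 × (500/601)⁴ × 4.2837 = 0.103 × 0.4791 × 4.2837 = 0.2114.
τ(486 nm) = 0.103 × (500/486)⁴ × 4.2837 = 0.103 × 1.1203 × 4.2837 = 0.4943.
T(601)/T(486) = exp(τ_B − τ_A) = exp(0.2829) = 1.3270.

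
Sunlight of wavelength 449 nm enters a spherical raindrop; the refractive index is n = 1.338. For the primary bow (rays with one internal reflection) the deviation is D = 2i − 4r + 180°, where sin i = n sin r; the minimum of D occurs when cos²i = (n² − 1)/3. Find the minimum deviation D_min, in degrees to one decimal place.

cos²i = (1.79024 − 1)/3 = 0.26341; i = arccos(0.51324) = 59.120°.
sin r = sin 59.120°/1.338 = 0.64144; r = 39.899°.
D_min = 2·59.120° − 4·39.899° + 180° = 138.643°.

138.6°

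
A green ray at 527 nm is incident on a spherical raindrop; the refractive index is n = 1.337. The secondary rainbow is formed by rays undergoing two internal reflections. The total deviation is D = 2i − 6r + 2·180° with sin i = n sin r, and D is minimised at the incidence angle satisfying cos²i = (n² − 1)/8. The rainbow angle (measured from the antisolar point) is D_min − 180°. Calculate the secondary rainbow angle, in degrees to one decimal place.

cos²i = (1.78757 − 1)/8 = 0.09845; i = arccos(0.31376) = 71.714°.
sin r = sin 71.714°/1.337 = 0.71017; r = 45.249°.
D_min = 2·71.714° − 6·45.249° + 360° = 231.934°.
Rainbow angle = D_min − 180° = 51.934°.

51.9°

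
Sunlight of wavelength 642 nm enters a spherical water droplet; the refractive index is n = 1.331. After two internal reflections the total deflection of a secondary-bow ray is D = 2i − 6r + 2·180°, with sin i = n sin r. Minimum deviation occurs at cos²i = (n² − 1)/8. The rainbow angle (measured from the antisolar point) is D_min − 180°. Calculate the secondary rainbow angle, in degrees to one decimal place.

cos²i = (1.77156 − 1)/8 = 0.09645; i = arccos(0.31056) = 71.907°.
sin r = sin 71.907°/1.331 = 0.71417; r = 45.575°.
D_min = 2·71.907° − 6·45.575° + 360° = 230.365°.
Rainbow angle = D_min − 180° = 50.365°.

50.4°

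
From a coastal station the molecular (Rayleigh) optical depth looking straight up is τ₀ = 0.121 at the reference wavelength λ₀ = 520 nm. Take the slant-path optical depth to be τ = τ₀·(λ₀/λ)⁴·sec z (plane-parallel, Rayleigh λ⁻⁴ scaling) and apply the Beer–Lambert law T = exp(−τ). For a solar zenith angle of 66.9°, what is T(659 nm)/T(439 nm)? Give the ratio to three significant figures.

Airmass: sec 66.9° = 2.5488.
τ(659 nm) = 0.121 × (520/659)⁴ × 2.5488 = 0.121 × 0.3877 × 2.5488 = 0.1196.
τ(439 nm) = 0.121 × (520/439)⁴ × 2.5488 = 0.121 × 1.9686 × 2.5488 = 0.6071.
T(659)/T(439) = exp(τ_B − τ_A) = exp(0.4876) = 1.6283.

1.63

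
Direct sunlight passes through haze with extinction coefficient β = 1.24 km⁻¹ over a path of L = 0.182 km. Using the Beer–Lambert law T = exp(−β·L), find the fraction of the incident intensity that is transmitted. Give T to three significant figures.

τ = β·L = 1.24 × 0.182 = 0.2257.
T = exp(−0.2257) = 0.7980.

0.798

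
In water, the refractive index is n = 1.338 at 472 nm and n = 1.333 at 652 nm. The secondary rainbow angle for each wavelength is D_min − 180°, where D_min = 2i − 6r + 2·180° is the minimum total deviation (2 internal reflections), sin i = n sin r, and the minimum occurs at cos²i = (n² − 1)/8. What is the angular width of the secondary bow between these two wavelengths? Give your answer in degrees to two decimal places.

At 472 nm (n = 1.338): cos²i = 0.09878 → i = 71.682°, r = 45.195°, D_min = 232.193°, rainbow angle = 52.193°.
At 652 nm (n = 1.333): cos²i = 0.09711 → i = 71.843°, r = 45.466°, D_min = 230.891°, rainbow angle = 50.891°.
Angular width = |52.193° − 50.891°| = 1.302°.

1.30°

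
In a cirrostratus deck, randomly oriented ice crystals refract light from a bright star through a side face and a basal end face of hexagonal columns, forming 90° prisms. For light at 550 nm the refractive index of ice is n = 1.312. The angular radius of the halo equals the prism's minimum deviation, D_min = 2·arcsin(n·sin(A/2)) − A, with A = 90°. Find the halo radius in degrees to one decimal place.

46.2°

n·sin(A/2) = 1.312 × sin 45° = 1.312 × 0.7071 = 0.9277.
D_min = 2·arcsin(0.9277) − 90° = 2 × 68.083° − 90° = 46.166°.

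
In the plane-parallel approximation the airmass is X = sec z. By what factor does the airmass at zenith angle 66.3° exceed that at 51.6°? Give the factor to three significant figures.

X(66.3°)/X(51.6°) = sec 66.3° / sec 51.6° = cos 51.6° / cos 66.3° = 0.6211/0.4019 = 1.5453.

1.55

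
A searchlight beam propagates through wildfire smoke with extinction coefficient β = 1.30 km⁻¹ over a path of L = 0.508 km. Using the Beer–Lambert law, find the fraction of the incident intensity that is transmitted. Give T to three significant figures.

τ = β·L = 1.30 × 0.508 = 0.6604.
T = exp(−0.6604) = 0.5166.

0.517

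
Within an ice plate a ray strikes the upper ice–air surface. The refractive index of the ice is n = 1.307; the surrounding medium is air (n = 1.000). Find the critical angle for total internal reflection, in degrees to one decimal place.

49.9°

sin θ_c = n_air / n = 1.000 / 1.307 = 0.7651.
θ_c = arcsin(0.7651) = 49.92°.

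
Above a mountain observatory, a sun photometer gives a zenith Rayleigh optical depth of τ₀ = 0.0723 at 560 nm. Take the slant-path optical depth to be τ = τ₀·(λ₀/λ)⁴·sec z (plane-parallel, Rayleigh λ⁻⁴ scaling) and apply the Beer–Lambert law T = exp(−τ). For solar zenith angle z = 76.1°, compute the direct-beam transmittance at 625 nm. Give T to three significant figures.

0.824

sec 76.1° = 4.1627.
τ = 0.0723 × (560/625)⁴ × 4.1627 = 0.0723 × 0.6445 × 4.1627 = 0.1940.
T = exp(−0.1940) = 0.8237.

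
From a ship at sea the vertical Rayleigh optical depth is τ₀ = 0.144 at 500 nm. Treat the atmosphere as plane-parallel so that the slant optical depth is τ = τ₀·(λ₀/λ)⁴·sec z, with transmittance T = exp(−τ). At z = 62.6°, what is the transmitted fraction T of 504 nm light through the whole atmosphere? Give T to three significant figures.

0.739

sec 62.6° = 2.1730.
τ = 0.144 × (500/504)⁴ × 2.1730 = 0.144 × 0.9686 × 2.1730 = 0.3031.
T = exp(−0.3031) = 0.7385.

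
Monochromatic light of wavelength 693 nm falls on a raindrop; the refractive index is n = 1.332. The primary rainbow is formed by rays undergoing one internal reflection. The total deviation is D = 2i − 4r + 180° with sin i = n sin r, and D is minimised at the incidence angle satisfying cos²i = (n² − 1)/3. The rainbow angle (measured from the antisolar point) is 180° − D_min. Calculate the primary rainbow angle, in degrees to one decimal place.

42.2°

cos²i = (1.77422 − 1)/3 = 0.25807; i = arccos(0.50801) = 59.469°.
sin r = sin 59.469°/1.332 = 0.64666; r = 40.290°.
D_min = 2·59.469° − 4·40.290° + 180° = 137.776°.
Rainbow angle = 180° − D_min = 42.224°.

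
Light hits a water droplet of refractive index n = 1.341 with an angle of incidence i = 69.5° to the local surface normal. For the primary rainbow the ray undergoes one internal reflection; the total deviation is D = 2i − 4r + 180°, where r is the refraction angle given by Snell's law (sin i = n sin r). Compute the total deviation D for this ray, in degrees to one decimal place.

sin r = sin 69.5° / 1.341 = 0.9367/1.341 = 0.6985; r = 44.31°.
D = 2·69.5° − 4·44.31° + 180° = 139.00° − 177.22° + 180° = 141.78°.

141.8°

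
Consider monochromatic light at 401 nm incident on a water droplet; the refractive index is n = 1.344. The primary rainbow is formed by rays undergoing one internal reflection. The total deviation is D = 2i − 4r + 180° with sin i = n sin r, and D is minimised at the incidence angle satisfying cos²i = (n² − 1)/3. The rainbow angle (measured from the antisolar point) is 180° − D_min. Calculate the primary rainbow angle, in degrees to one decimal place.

40.5°

cos²i = (1.80634 − 1)/3 = 0.26878; i = arccos(0.51844) = 58.772°.
sin r = sin 58.772°/1.344 = 0.63625; r = 39.512°.
D_min = 2·58.772° − 4·39.512° + 180° = 139.495°.
Rainbow angle = 180° − D_min = 40.505°.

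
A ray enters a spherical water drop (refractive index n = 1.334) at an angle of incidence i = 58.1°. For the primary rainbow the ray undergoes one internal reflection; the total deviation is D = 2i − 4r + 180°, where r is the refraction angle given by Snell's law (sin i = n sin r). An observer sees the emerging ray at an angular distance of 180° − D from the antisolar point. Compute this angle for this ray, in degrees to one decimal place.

41.9°

sin r = sin 58.1° / 1.334 = 0.8490/1.334 = 0.6364; r = 39.52°.
D = 2·58.1° − 4·39.52° + 180° = 116.20° − 158.10° + 180° = 138.10°.
Angle from antisolar point = 180° − D = 41.90°.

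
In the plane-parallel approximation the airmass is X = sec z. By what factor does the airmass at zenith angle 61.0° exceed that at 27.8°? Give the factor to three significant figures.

1.82

X(61.0°)/X(27.8°) = sec 61.0° / sec 27.8° = cos 27.8° / cos 61.0° = 0.8846/0.4848 = 1.8246.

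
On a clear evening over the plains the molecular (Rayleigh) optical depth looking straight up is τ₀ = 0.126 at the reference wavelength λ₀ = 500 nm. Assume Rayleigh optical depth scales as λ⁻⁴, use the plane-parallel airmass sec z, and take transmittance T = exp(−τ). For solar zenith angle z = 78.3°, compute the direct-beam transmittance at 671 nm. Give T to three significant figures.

0.826

sec 78.3° = 4.9313.
τ = 0.126 × (500/671)⁴ × 4.9313 = 0.126 × 0.3083 × 4.9313 = 0.1916.
T = exp(−0.1916) = 0.8257.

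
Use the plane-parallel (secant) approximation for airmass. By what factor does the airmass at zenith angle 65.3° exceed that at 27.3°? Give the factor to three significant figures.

X(65.3°)/X(27.3°) = sec 65.3° / sec 27.3° = cos 27.3° / cos 65.3° = 0.8886/0.4179 = 2.1266.

2.13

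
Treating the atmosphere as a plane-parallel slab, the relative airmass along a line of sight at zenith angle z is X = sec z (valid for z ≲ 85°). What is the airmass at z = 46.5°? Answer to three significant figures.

X = sec z = 1/cos 46.5° = 1/0.6884 = 1.4527.

1.45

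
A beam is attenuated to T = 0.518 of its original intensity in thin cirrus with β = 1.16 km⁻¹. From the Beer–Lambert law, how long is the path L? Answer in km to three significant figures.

0.567 km

Beer–Lambert: T = exp(−βL) ⇒ L = −ln(T)/β = −ln(0.518)/1.16 = 0.6578/1.16 = 0.5671 km.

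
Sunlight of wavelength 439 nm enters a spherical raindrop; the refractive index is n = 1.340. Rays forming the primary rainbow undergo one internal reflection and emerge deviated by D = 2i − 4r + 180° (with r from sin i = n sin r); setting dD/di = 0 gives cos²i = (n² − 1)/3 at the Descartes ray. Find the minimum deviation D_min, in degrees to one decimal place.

138.9°

cos²i = (1.79560 − 1)/3 = 0.26520; i = arccos(0.51498) = 59.004°.
sin r = sin 59.004°/1.340 = 0.63971; r = 39.770°.
D_min = 2·59.004° − 4·39.770° + 180° = 138.929°.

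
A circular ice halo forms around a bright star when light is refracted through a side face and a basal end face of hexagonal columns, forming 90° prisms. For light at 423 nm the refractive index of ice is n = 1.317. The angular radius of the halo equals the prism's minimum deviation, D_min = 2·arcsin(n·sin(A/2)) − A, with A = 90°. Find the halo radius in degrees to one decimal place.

47.3°

n·sin(A/2) = 1.317 × sin 45° = 1.317 × 0.7071 = 0.9313.
D_min = 2·arcsin(0.9313) − 90° = 2 × 68.632° − 90° = 47.264°.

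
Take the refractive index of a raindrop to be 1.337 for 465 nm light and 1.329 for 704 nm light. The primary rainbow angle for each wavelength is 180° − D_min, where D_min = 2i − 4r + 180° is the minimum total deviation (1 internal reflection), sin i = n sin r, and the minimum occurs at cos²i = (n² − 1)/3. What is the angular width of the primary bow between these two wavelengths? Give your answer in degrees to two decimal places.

1.16°

At 465 nm (n = 1.337): cos²i = 0.26252 → i = 59.178°, r = 39.964°, D_min = 138.500°, rainbow angle = 41.500°.
At 704 nm (n = 1.329): cos²i = 0.25541 → i = 59.643°, r = 40.487°, D_min = 137.337°, rainbow angle = 42.663°.
Angular width = |41.500° − 42.663°| = 1.163°.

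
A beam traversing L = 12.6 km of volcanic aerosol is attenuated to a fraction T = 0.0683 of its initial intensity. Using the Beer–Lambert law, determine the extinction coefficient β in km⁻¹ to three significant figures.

0.213 km⁻¹

Beer–Lambert: T = exp(−βL) ⇒ β = −ln(T)/L = −ln(0.0683)/12.6 = 2.6838/12.6 = 0.213 km⁻¹.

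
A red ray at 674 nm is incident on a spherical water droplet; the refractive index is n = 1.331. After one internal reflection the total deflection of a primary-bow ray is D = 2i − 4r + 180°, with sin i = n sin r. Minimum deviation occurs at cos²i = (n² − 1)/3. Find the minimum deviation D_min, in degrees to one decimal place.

cos²i = (1.77156 − 1)/3 = 0.25719; i = arccos(0.50714) = 59.527°.
sin r = sin 59.527°/1.331 = 0.64753; r = 40.356°.
D_min = 2·59.527° − 4·40.356° + 180° = 137.630°.

137.6°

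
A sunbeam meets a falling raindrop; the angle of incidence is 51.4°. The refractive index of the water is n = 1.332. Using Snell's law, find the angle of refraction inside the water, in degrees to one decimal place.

Snell: sin θ_r = sin θ_i / n = sin 51.4° / 1.332 = 0.7815 / 1.332 = 0.5867.
θ_r = arcsin(0.5867) = 35.93°.

35.9°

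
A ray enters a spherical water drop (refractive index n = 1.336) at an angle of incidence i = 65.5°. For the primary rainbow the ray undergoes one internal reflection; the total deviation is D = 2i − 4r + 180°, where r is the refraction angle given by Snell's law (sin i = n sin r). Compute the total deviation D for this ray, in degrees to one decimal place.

139.3°

sin r = sin 65.5° / 1.336 = 0.9100/1.336 = 0.6811; r = 42.93°.
D = 2·65.5° − 4·42.93° + 180° = 131.00° − 171.72° + 180° = 139.28°.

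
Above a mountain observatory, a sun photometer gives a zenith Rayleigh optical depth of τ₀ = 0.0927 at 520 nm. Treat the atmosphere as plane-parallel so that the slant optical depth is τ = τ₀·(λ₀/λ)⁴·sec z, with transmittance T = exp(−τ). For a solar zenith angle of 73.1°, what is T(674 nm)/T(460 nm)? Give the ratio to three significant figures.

Airmass: sec 73.1° = 3.4399.
τ(674 nm) = 0.0927 × (520/674)⁴ × 3.4399 = 0.0927 × 0.3543 × 3.4399 = 0.1130.
τ(460 nm) = 0.0927 × (520/460)⁴ × 3.4399 = 0.0927 × 1.6330 × 3.4399 = 0.5207.
T(674)/T(460) = exp(τ_B − τ_A) = exp(0.4078) = 1.5034.

1.50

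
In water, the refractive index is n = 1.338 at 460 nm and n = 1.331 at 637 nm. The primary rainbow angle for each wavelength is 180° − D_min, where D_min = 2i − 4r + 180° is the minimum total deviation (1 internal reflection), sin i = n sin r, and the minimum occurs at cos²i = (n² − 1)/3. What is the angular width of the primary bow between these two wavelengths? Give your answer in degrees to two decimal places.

1.01°

At 460 nm (n = 1.338): cos²i = 0.26341 → i = 59.120°, r = 39.899°, D_min = 138.643°, rainbow angle = 41.357°.
At 637 nm (n = 1.331): cos²i = 0.25719 → i = 59.527°, r = 40.356°, D_min = 137.630°, rainbow angle = 42.370°.
Angular width = |41.357° − 42.370°| = 1.013°.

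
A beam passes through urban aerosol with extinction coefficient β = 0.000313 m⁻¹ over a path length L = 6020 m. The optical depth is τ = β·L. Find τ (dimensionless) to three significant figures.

1.88

τ = β·L = 0.000313 × 6020 = 1.8843.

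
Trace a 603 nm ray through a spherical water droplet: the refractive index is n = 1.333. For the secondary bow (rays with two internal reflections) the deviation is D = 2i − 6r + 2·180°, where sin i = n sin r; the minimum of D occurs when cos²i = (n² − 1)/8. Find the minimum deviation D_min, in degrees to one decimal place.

cos²i = (1.77689 − 1)/8 = 0.09711; i = arccos(0.31163) = 71.843°.
sin r = sin 71.843°/1.333 = 0.71283; r = 45.466°.
D_min = 2·71.843° − 6·45.466° + 360° = 230.891°.

230.9°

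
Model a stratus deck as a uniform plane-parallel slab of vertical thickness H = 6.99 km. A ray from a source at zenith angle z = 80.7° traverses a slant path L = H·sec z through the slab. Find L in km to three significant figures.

43.3 km

sec z = 1/cos 80.7° = 6.1880.
L = 6.99 × 6.1880 = 43.254 km.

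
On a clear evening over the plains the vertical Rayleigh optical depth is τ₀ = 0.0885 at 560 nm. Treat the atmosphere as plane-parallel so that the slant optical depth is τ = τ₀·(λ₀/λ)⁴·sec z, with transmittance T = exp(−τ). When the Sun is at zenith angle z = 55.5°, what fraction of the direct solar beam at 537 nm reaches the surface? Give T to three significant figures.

sec 55.5° = 1.7655.
τ = 0.0885 × (560/537)⁴ × 1.7655 = 0.0885 × 1.1826 × 1.7655 = 0.1848.
T = exp(−0.1848) = 0.8313.

0.831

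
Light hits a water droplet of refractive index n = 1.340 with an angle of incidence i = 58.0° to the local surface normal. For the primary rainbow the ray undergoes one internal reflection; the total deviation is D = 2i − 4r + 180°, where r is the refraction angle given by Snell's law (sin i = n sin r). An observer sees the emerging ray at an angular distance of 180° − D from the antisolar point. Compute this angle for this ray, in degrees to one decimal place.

sin r = sin 58.0° / 1.340 = 0.8480/1.340 = 0.6329; r = 39.26°.
D = 2·58.0° − 4·39.26° + 180° = 116.00° − 157.05° + 180° = 138.95°.
Angle from antisolar point = 180° − D = 41.05°.

41.0°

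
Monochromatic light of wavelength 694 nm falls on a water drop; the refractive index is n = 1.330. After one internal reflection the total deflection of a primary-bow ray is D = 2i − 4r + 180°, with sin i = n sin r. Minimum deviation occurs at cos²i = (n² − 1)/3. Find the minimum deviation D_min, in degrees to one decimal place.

137.5°

cos²i = (1.76890 − 1)/3 = 0.25630; i = arccos(0.50626) = 59.585°.
sin r = sin 59.585°/1.330 = 0.64841; r = 40.422°.
D_min = 2·59.585° − 4·40.422° + 180° = 137.484°.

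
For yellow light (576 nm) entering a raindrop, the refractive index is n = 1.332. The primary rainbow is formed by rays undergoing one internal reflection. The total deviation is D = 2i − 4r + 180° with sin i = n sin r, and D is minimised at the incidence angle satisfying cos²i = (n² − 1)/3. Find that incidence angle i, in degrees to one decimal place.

59.5°

cos²i = (1.332² − 1)/3 = (1.77422 − 1)/3 = 0.25807.
cos i = 0.50801, so i = 59.469°.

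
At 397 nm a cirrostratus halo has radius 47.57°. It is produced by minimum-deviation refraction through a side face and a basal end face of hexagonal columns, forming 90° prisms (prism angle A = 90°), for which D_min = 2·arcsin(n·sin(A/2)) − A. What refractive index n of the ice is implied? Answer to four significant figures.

1.318

Rearranging: n = sin((D_min + A)/2) / sin(A/2).
(D_min + A)/2 = (47.57° + 90°)/2 = 68.785°.
n = sin 68.785° / sin 45° = 0.9322 / 0.7071 = 1.3184.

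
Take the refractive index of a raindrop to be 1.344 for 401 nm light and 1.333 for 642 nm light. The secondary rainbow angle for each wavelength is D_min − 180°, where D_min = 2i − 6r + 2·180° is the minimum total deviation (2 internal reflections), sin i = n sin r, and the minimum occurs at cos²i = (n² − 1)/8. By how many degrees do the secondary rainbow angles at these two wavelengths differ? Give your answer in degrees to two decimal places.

2.84°

At 401 nm (n = 1.344): cos²i = 0.10079 → i = 71.490°, r = 44.874°, D_min = 233.733°, rainbow angle = 53.733°.
At 642 nm (n = 1.333): cos²i = 0.09711 → i = 71.843°, r = 45.466°, D_min = 230.891°, rainbow angle = 50.891°.
Angular width = |53.733° − 50.891°| = 2.842°.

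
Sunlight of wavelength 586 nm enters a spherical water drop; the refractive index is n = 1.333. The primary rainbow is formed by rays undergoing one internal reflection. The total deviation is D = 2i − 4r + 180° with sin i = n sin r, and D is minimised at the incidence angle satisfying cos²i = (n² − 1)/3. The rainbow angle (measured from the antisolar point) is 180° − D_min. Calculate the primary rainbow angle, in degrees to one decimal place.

42.1°

cos²i = (1.77689 − 1)/3 = 0.25896; i = arccos(0.50888) = 59.410°.
sin r = sin 59.410°/1.333 = 0.64579; r = 40.225°.
D_min = 2·59.410° − 4·40.225° + 180° = 137.922°.
Rainbow angle = 180° − D_min = 42.078°.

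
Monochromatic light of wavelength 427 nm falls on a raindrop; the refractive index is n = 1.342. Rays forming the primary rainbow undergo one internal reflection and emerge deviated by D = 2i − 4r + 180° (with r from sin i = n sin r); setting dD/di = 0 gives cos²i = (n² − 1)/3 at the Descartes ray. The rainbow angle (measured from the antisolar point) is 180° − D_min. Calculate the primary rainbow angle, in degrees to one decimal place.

40.8°

cos²i = (1.80096 − 1)/3 = 0.26699; i = arccos(0.51671) = 58.888°.
sin r = sin 58.888°/1.342 = 0.63797; r = 39.641°.
D_min = 2·58.888° − 4·39.641° + 180° = 139.213°.
Rainbow angle = 180° − D_min = 40.787°.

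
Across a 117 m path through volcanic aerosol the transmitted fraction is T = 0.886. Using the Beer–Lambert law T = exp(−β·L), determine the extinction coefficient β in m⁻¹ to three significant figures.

0.00103 m⁻¹

Beer–Lambert: T = exp(−βL) ⇒ β = −ln(T)/L = −ln(0.886)/117 = 0.1210/117 = 0.001035 m⁻¹.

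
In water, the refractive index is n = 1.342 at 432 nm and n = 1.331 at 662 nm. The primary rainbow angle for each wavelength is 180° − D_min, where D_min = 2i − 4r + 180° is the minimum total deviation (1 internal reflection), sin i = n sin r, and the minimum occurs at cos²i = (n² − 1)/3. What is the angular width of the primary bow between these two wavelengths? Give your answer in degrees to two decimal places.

1.58°

At 432 nm (n = 1.342): cos²i = 0.26699 → i = 58.888°, r = 39.641°, D_min = 139.213°, rainbow angle = 40.787°.
At 662 nm (n = 1.331): cos²i = 0.25719 → i = 59.527°, r = 40.356°, D_min = 137.630°, rainbow angle = 42.370°.
Angular width = |40.787° − 42.370°| = 1.583°.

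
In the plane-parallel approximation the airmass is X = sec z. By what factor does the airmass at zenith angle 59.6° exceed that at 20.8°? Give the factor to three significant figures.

X(59.6°)/X(20.8°) = sec 59.6° / sec 20.8° = cos 20.8° / cos 59.6° = 0.9348/0.5060 = 1.8474.

1.85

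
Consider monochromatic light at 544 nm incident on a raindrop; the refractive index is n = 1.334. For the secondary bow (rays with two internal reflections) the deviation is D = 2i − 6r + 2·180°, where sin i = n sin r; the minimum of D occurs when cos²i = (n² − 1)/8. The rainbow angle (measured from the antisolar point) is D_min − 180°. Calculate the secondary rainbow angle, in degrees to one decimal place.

cos²i = (1.77956 − 1)/8 = 0.09744; i = arccos(0.31216) = 71.810°.
sin r = sin 71.810°/1.334 = 0.71217; r = 45.411°.
D_min = 2·71.810° − 6·45.411° + 360° = 231.153°.
Rainbow angle = D_min − 180° = 51.153°.

51.2°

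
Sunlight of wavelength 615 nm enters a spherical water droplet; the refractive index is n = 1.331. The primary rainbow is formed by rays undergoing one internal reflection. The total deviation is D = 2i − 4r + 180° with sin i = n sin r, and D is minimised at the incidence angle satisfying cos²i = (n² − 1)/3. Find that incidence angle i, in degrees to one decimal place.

cos²i = (1.331² − 1)/3 = (1.77156 − 1)/3 = 0.25719.
cos i = 0.50714, so i = 59.527°.

59.5°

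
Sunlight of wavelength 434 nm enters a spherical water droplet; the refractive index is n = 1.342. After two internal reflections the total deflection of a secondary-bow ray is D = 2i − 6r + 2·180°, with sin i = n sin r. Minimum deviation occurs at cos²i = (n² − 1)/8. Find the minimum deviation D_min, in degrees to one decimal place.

233.2°

cos²i = (1.80096 − 1)/8 = 0.10012; i = arccos(0.31642) = 71.554°.
sin r = sin 71.554°/1.342 = 0.70687; r = 44.981°.
D_min = 2·71.554° − 6·44.981° + 360° = 233.222°.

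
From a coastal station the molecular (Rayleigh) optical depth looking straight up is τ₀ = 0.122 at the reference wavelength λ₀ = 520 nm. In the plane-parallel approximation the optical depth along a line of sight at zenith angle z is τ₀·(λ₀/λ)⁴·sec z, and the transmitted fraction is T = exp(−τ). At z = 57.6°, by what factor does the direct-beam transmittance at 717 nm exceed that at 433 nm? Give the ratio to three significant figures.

1.51

Airmass: sec 57.6° = 1.8663.
τ(717 nm) = 0.122 × (520/717)⁴ × 1.8663 = 0.122 × 0.2767 × 1.8663 = 0.0630.
τ(433 nm) = 0.122 × (520/433)⁴ × 1.8663 = 0.122 × 2.0800 × 1.8663 = 0.4736.
T(717)/T(433) = exp(τ_B − τ_A) = exp(0.4106) = 1.5077.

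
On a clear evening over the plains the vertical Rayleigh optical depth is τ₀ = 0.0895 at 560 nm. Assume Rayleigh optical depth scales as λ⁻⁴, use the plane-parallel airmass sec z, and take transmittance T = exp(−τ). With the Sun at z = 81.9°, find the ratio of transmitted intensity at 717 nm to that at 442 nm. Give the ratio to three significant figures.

Airmass: sec 81.9° = 7.0972.
τ(717 nm) = 0.0895 × (560/717)⁴ × 7.0972 = 0.0895 × 0.3721 × 7.0972 = 0.2364.
τ(442 nm) = 0.0895 × (560/442)⁴ × 7.0972 = 0.0895 × 2.5767 × 7.0972 = 1.6367.
T(717)/T(442) = exp(τ_B − τ_A) = exp(1.4003) = 4.0566.

4.06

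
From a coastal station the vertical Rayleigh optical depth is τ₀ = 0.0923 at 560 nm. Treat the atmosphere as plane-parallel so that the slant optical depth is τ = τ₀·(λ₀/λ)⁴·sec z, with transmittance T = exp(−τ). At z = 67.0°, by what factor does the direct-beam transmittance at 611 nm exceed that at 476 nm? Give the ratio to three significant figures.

1.33

Airmass: sec 67.0° = 2.5593.
τ(611 nm) = 0.0923 × (560/611)⁴ × 2.5593 = 0.0923 × 0.7056 × 2.5593 = 0.1667.
τ(476 nm) = 0.0923 × (560/476)⁴ × 2.5593 = 0.0923 × 1.9157 × 2.5593 = 0.4525.
T(611)/T(476) = exp(τ_B − τ_A) = exp(0.2858) = 1.3309.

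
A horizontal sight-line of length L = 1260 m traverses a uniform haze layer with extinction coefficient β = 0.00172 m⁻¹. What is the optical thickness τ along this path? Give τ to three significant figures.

τ = β·L = 0.00172 × 1260 = 2.1672.

2.17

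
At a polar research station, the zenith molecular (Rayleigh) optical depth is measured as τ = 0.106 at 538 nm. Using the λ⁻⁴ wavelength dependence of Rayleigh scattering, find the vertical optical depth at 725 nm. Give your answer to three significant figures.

0.0321

τ(725 nm) = τ(538 nm) × (538/725)⁴ = 0.106 × (0.7421)⁴ = 0.106 × 0.3032 = 0.0321.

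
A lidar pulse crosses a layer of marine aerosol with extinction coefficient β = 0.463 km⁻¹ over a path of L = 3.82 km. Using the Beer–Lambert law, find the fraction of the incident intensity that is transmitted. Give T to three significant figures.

τ = β·L = 0.463 × 3.82 = 1.7687.
T = exp(−1.7687) = 0.1706.

0.171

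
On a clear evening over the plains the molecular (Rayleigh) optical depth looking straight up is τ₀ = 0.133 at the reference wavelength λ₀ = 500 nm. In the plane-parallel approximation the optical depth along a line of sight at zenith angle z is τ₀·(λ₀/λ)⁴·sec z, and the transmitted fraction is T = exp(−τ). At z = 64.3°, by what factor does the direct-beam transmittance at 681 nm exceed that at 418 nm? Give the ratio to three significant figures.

1.71

Airmass: sec 64.3° = 2.3060.
τ(681 nm) = 0.133 × (500/681)⁴ × 2.3060 = 0.133 × 0.2906 × 2.3060 = 0.0891.
τ(418 nm) = 0.133 × (500/418)⁴ × 2.3060 = 0.133 × 2.0473 × 2.3060 = 0.6279.
T(681)/T(418) = exp(τ_B − τ_A) = exp(0.5388) = 1.7139.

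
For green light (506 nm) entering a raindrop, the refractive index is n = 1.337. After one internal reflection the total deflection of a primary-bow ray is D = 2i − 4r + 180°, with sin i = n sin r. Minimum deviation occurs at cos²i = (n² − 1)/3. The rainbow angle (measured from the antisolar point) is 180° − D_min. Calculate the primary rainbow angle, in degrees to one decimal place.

cos²i = (1.78757 − 1)/3 = 0.26252; i = arccos(0.51237) = 59.178°.
sin r = sin 59.178°/1.337 = 0.64231; r = 39.964°.
D_min = 2·59.178° − 4·39.964° + 180° = 138.500°.
Rainbow angle = 180° − D_min = 41.500°.

41.5°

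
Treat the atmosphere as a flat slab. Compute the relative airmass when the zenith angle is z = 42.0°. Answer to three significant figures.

X = sec z = 1/cos 42.0° = 1/0.7431 = 1.3456.

1.35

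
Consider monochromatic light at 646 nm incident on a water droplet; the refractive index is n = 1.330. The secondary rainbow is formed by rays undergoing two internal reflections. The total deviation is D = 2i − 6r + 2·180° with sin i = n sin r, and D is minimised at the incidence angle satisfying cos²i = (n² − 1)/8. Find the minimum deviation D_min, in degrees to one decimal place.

230.1°

cos²i = (1.76890 − 1)/8 = 0.09611; i = arccos(0.31002) = 71.940°.
sin r = sin 71.940°/1.330 = 0.71483; r = 45.630°.
D_min = 2·71.940° − 6·45.630° + 360° = 230.101°.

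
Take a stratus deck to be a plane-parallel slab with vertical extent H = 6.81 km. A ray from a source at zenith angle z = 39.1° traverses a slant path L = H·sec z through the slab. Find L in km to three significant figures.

8.78 km

sec z = 1/cos 39.1° = 1.2886.
L = 6.81 × 1.2886 = 8.775 km.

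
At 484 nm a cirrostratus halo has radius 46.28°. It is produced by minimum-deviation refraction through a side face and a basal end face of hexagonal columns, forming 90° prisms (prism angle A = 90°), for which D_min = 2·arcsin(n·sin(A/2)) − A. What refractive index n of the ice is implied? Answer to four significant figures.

Rearranging: n = sin((D_min + A)/2) / sin(A/2).
(D_min + A)/2 = (46.28° + 90°)/2 = 68.140°.
n = sin 68.140° / sin 45° = 0.9281 / 0.7071 = 1.3125.

1.313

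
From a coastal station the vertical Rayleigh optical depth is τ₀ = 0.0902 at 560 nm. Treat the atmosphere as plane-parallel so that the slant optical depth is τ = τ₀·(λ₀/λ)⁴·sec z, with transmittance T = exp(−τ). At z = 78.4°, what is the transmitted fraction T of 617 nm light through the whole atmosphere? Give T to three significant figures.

0.738

sec 78.4° = 4.9732.
τ = 0.0902 × (560/617)⁴ × 4.9732 = 0.0902 × 0.6786 × 4.9732 = 0.3044.
T = exp(−0.3044) = 0.7376.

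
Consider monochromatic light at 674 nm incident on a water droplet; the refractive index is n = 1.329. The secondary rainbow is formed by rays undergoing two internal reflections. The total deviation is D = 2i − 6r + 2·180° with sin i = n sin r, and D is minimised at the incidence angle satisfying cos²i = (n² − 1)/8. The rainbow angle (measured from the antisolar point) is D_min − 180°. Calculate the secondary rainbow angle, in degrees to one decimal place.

cos²i = (1.76624 − 1)/8 = 0.09578; i = arccos(0.30948) = 71.972°.
sin r = sin 71.972°/1.329 = 0.71550; r = 45.685°.
D_min = 2·71.972° − 6·45.685° + 360° = 229.837°.
Rainbow angle = D_min − 180° = 49.837°.

49.8°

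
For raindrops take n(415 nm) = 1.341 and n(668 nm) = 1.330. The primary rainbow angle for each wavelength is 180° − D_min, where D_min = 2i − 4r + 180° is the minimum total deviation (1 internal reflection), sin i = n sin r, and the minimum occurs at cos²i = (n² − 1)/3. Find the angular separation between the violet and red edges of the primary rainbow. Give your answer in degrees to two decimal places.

1.59°

At 415 nm (n = 1.341): cos²i = 0.26609 → i = 58.946°, r = 39.705°, D_min = 139.071°, rainbow angle = 40.929°.
At 668 nm (n = 1.330): cos²i = 0.25630 → i = 59.585°, r = 40.422°, D_min = 137.484°, rainbow angle = 42.516°.
Angular width = |40.929° − 42.516°| = 1.588°.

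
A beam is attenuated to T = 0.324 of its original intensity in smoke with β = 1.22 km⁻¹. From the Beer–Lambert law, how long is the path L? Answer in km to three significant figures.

Beer–Lambert: T = exp(−βL) ⇒ L = −ln(T)/β = −ln(0.324)/1.22 = 1.1270/1.22 = 0.9238 km.

0.924 km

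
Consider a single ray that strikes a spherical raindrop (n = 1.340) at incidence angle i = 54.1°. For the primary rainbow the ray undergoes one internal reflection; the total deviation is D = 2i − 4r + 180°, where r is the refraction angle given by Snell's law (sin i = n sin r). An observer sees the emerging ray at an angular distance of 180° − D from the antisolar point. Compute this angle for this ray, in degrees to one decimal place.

40.6°

sin r = sin 54.1° / 1.340 = 0.8100/1.340 = 0.6045; r = 37.19°.
D = 2·54.1° − 4·37.19° + 180° = 108.20° − 148.77° + 180° = 139.43°.
Angle from antisolar point = 180° − D = 40.57°.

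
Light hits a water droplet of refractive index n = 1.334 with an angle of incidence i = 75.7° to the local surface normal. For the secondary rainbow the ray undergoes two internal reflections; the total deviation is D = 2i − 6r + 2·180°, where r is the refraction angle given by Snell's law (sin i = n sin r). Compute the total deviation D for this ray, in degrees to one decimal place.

sin r = sin 75.7° / 1.334 = 0.9690/1.334 = 0.7264; r = 46.59°.
D = 2·75.7° − 6·46.59° + 2·180° = 151.40° − 279.51° + 360° = 231.89°.

231.9°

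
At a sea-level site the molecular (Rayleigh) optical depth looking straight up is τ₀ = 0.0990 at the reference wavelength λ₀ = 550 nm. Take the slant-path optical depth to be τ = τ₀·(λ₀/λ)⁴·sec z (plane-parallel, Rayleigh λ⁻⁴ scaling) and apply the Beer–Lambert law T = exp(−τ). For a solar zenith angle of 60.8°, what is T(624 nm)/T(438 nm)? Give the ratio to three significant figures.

Airmass: sec 60.8° = 2.0498.
τ(624 nm) = 0.0990 × (550/624)⁴ × 2.0498 = 0.0990 × 0.6035 × 2.0498 = 0.1225.
τ(438 nm) = 0.0990 × (550/438)⁴ × 2.0498 = 0.0990 × 2.4863 × 2.0498 = 0.5045.
T(624)/T(438) = exp(τ_B − τ_A) = exp(0.3821) = 1.4653.

1.47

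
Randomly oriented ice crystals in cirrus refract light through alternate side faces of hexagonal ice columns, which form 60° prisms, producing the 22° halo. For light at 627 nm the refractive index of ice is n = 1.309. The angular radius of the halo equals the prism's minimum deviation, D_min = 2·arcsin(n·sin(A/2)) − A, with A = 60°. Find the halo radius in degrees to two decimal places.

n·sin(A/2) = 1.309 × sin 30° = 1.309 × 0.5000 = 0.6545.
D_min = 2·arcsin(0.6545) − 60° = 2 × 40.882° − 60° = 21.763°.

21.76°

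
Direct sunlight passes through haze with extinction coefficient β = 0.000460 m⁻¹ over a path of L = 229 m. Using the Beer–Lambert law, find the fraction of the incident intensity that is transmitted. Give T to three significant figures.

0.900

τ = β·L = 0.000460 × 229 = 0.1053.
T = exp(−0.1053) = 0.9000.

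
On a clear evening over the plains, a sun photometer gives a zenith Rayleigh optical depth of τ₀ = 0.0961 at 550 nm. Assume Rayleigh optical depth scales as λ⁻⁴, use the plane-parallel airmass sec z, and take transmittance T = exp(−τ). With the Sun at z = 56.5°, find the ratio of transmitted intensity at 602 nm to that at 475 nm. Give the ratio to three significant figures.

Airmass: sec 56.5° = 1.8118.
τ(602 nm) = 0.0961 × (550/602)⁴ × 1.8118 = 0.0961 × 0.6967 × 1.8118 = 0.1213.
τ(475 nm) = 0.0961 × (550/475)⁴ × 1.8118 = 0.0961 × 1.7975 × 1.8118 = 0.3130.
T(602)/T(475) = exp(τ_B − τ_A) = exp(0.1917) = 1.2113.

1.21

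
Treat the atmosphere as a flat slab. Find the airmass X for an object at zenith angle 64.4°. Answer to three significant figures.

X = sec z = 1/cos 64.4° = 1/0.4321 = 2.3144.

2.31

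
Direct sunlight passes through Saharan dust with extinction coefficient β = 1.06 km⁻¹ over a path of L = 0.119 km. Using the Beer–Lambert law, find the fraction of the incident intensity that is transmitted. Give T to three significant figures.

0.881

τ = β·L = 1.06 × 0.119 = 0.1261.
T = exp(−0.1261) = 0.8815.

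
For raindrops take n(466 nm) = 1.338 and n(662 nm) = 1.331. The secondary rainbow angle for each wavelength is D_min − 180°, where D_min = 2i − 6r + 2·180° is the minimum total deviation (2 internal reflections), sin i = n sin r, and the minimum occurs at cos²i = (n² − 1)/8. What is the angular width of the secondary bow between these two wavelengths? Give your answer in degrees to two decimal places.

1.83°

At 466 nm (n = 1.338): cos²i = 0.09878 → i = 71.682°, r = 45.195°, D_min = 232.193°, rainbow angle = 52.193°.
At 662 nm (n = 1.331): cos²i = 0.09645 → i = 71.907°, r = 45.575°, D_min = 230.365°, rainbow angle = 50.365°.
Angular width = |52.193° − 50.365°| = 1.828°.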